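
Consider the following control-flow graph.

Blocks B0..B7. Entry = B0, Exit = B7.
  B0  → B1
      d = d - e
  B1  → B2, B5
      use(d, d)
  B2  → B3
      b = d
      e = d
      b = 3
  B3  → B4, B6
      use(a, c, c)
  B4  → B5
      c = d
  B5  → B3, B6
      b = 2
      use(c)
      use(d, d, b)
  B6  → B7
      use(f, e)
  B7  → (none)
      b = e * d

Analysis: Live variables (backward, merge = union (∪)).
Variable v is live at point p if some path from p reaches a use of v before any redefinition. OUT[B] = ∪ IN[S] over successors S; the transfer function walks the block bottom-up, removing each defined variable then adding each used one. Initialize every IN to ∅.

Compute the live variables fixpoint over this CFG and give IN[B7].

Fixpoint table:
  B0:   IN={a, c, d, e, f}   OUT={a, c, d, e, f}
  B1:   IN={a, c, d, e, f}   OUT={a, c, d, e, f}
  B2:   IN={a, c, d, f}   OUT={a, c, d, e, f}
  B3:   IN={a, c, d, e, f}   OUT={a, d, e, f}
  B4:   IN={a, d, e, f}   OUT={a, c, d, e, f}
  B5:   IN={a, c, d, e, f}   OUT={a, c, d, e, f}
  B6:   IN={d, e, f}   OUT={d, e}
  B7:   IN={d, e}   OUT={}

B7 is the boundary node: OUT[B7] = {}
Applying B7's transfer function to that OUT value gives IN[B7] (row B7 above).

Answer: {d, e}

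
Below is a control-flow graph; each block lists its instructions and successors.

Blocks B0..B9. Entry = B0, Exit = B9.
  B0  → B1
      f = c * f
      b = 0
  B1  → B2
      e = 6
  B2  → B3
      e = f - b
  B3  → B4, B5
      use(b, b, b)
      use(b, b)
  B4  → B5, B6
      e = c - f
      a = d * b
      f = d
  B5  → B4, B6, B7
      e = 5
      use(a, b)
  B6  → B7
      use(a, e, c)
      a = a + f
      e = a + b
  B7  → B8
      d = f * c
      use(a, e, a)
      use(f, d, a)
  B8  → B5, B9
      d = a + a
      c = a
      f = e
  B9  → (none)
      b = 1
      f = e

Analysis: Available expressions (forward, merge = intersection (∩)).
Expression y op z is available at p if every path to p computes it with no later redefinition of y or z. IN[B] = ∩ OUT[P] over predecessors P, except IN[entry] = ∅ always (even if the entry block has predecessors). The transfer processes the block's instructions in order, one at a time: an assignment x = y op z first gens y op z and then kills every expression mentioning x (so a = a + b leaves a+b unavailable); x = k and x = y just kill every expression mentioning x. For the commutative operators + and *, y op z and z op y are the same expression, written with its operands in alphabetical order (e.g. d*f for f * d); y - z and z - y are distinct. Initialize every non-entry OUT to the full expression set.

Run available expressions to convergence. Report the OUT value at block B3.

Per-block solution:
  B0:  IN={}  OUT={}
  B1:  IN={}  OUT={}
  B2:  IN={}  OUT={f-b}
  B3:  IN={f-b}  OUT={f-b}
  B4:  IN={}  OUT={b*d}
  B5:  IN={}  OUT={}
  B6:  IN={}  OUT={a+b}
  B7:  IN={}  OUT={c*f}
  B8:  IN={c*f}  OUT={a+a}
  B9:  IN={a+a}  OUT={a+a}

Merge at B3: IN[B3] = OUT[B2] = {f-b}
Applying B3's transfer function to that IN value gives OUT[B3] (row B3 above).

Answer: {f-b}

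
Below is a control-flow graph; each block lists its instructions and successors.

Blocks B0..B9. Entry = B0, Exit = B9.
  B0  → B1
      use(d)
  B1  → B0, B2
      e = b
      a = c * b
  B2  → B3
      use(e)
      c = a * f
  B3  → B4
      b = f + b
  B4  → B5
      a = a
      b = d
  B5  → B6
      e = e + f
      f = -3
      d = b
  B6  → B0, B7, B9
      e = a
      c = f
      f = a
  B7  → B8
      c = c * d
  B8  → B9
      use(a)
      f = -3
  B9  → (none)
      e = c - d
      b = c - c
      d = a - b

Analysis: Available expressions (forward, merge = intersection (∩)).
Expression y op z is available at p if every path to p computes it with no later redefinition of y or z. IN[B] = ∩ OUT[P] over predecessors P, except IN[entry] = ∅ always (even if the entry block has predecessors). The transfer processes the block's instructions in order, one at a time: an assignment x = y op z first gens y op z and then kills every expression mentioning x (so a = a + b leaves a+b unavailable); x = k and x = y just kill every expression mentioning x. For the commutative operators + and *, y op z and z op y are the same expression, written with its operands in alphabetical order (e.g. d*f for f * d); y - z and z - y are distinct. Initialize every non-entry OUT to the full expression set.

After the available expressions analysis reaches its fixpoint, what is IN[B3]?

Fixpoint table:
  B0:  IN={}  OUT={}
  B1:  IN={}  OUT={b*c}
  B2:  IN={b*c}  OUT={a*f}
  B3:  IN={a*f}  OUT={a*f}
  B4:  IN={a*f}  OUT={}
  B5:  IN={}  OUT={}
  B6:  IN={}  OUT={}
  B7:  IN={}  OUT={}
  B8:  IN={}  OUT={}
  B9:  IN={}  OUT={a-b, c-c}

Merge at B3: IN[B3] = OUT[B2] = {a*f}

Answer: {a*f}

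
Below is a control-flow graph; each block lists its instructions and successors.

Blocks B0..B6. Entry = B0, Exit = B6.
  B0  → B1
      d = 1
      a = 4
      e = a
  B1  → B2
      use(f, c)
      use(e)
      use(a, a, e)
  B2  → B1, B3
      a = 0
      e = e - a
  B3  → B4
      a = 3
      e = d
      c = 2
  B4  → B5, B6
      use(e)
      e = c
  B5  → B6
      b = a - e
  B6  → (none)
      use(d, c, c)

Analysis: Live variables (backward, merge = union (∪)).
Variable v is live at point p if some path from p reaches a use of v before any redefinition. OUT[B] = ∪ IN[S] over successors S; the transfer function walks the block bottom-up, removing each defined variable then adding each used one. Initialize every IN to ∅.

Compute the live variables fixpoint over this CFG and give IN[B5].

Answer: {a, c, d, e}

Trace:
Converged values:
  B0:  IN={c, f}  OUT={a, c, d, e, f}
  B1:  IN={a, c, d, e, f}  OUT={c, d, e, f}
  B2:  IN={c, d, e, f}  OUT={a, c, d, e, f}
  B3:  IN={d}  OUT={a, c, d, e}
  B4:  IN={a, c, d, e}  OUT={a, c, d, e}
  B5:  IN={a, c, d, e}  OUT={c, d}
  B6:  IN={c, d}  OUT={}

Merge at B5: OUT[B5] = IN[B6] = {c, d}
Applying B5's transfer function to that OUT value gives IN[B5] (row B5 above).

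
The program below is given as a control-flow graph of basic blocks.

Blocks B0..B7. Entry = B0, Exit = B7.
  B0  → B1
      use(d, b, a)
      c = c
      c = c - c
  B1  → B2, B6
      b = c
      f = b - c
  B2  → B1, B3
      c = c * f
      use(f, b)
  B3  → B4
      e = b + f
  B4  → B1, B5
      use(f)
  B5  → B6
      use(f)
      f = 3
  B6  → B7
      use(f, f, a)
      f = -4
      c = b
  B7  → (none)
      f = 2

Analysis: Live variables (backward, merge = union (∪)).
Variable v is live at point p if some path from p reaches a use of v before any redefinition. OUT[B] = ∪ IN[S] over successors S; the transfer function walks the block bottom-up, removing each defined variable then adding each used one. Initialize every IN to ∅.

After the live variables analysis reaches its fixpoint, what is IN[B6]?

Answer: {a, b, f}

Trace:
Per-block solution:
  B0:  IN={a, b, c, d}  OUT={a, c}
  B1:  IN={a, c}  OUT={a, b, c, f}
  B2:  IN={a, b, c, f}  OUT={a, b, c, f}
  B3:  IN={a, b, c, f}  OUT={a, b, c, f}
  B4:  IN={a, b, c, f}  OUT={a, b, c, f}
  B5:  IN={a, b, f}  OUT={a, b, f}
  B6:  IN={a, b, f}  OUT={}
  B7:  IN={}  OUT={}

Merge at B6: OUT[B6] = IN[B7] = {}
Applying B6's transfer function to that OUT value gives IN[B6] (row B6 above).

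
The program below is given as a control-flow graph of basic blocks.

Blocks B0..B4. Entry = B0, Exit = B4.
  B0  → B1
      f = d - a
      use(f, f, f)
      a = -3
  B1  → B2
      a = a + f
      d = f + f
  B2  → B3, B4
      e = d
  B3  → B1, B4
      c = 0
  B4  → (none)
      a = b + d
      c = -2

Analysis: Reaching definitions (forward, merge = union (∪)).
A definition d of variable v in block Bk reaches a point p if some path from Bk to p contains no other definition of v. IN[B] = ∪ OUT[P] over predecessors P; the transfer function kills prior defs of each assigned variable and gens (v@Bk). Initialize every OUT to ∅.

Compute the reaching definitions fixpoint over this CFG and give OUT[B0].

Answer: {a@B0, f@B0}

Derivation:
Per-block solution:
  B0:   IN={}   OUT={a@B0, f@B0}
  B1:   IN={a@B0, a@B1, c@B3, d@B1, e@B2, f@B0}   OUT={a@B1, c@B3, d@B1, e@B2, f@B0}
  B2:   IN={a@B1, c@B3, d@B1, e@B2, f@B0}   OUT={a@B1, c@B3, d@B1, e@B2, f@B0}
  B3:   IN={a@B1, c@B3, d@B1, e@B2, f@B0}   OUT={a@B1, c@B3, d@B1, e@B2, f@B0}
  B4:   IN={a@B1, c@B3, d@B1, e@B2, f@B0}   OUT={a@B4, c@B4, d@B1, e@B2, f@B0}

B0 is the boundary node: IN[B0] = {}
Applying B0's transfer function to that IN value gives OUT[B0] (row B0 above).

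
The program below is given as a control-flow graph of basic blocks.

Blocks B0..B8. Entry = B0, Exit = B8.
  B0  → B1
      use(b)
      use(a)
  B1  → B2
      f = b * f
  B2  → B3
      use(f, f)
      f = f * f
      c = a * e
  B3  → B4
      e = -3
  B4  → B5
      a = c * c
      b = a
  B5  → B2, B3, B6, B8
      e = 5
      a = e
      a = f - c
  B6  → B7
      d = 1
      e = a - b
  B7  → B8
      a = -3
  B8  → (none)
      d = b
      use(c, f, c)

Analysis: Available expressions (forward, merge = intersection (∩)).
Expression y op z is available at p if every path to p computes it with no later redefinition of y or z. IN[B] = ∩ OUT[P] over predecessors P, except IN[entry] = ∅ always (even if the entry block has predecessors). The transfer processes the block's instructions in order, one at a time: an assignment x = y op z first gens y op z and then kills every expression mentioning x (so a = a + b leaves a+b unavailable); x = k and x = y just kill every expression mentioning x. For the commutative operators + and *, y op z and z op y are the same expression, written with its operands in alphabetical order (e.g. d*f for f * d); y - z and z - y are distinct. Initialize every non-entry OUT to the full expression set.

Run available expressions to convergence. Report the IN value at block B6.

Per-block solution:
  B0: | IN={} | OUT={}
  B1: | IN={} | OUT={}
  B2: | IN={} | OUT={a*e}
  B3: | IN={} | OUT={}
  B4: | IN={} | OUT={c*c}
  B5: | IN={c*c} | OUT={c*c, f-c}
  B6: | IN={c*c, f-c} | OUT={a-b, c*c, f-c}
  B7: | IN={a-b, c*c, f-c} | OUT={c*c, f-c}
  B8: | IN={c*c, f-c} | OUT={c*c, f-c}

Merge at B6: IN[B6] = OUT[B5] = {c*c, f-c}

Answer: {c*c, f-c}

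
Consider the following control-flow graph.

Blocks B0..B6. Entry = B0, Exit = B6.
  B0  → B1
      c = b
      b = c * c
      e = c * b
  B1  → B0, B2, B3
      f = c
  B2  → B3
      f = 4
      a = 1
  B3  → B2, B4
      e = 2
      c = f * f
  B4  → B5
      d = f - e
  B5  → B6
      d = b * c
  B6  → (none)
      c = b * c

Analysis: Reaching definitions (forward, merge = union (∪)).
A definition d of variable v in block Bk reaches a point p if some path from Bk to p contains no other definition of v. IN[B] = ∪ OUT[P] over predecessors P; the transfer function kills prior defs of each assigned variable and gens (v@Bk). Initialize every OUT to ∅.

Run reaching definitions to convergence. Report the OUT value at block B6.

Answer: {a@B2, b@B0, c@B6, d@B5, e@B3, f@B1, f@B2}

Working:
Per-block solution:
  B0:   IN={b@B0, c@B0, e@B0, f@B1}   OUT={b@B0, c@B0, e@B0, f@B1}
  B1:   IN={b@B0, c@B0, e@B0, f@B1}   OUT={b@B0, c@B0, e@B0, f@B1}
  B2:   IN={a@B2, b@B0, c@B0, c@B3, e@B0, e@B3, f@B1, f@B2}   OUT={a@B2, b@B0, c@B0, c@B3, e@B0, e@B3, f@B2}
  B3:   IN={a@B2, b@B0, c@B0, c@B3, e@B0, e@B3, f@B1, f@B2}   OUT={a@B2, b@B0, c@B3, e@B3, f@B1, f@B2}
  B4:   IN={a@B2, b@B0, c@B3, e@B3, f@B1, f@B2}   OUT={a@B2, b@B0, c@B3, d@B4, e@B3, f@B1, f@B2}
  B5:   IN={a@B2, b@B0, c@B3, d@B4, e@B3, f@B1, f@B2}   OUT={a@B2, b@B0, c@B3, d@B5, e@B3, f@B1, f@B2}
  B6:   IN={a@B2, b@B0, c@B3, d@B5, e@B3, f@B1, f@B2}   OUT={a@B2, b@B0, c@B6, d@B5, e@B3, f@B1, f@B2}

Merge at B6: IN[B6] = OUT[B5] = {a@B2, b@B0, c@B3, d@B5, e@B3, f@B1, f@B2}
Applying B6's transfer function to that IN value gives OUT[B6] (row B6 above).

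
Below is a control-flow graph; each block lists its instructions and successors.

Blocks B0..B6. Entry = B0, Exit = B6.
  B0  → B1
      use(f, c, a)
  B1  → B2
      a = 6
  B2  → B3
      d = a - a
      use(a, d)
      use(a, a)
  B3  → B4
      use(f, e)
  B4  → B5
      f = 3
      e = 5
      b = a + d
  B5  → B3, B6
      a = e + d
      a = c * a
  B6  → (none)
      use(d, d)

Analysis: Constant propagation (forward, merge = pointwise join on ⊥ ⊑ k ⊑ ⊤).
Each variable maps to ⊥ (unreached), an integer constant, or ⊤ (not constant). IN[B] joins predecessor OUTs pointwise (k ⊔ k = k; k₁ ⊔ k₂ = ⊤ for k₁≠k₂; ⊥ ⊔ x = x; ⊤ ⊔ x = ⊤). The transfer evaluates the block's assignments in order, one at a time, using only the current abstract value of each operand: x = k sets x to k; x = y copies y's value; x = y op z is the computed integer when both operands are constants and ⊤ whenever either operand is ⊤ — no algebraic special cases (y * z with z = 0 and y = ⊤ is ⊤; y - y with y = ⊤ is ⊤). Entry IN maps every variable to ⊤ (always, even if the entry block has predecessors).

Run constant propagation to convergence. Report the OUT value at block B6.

Answer: {a: ⊤, b: ⊤, c: ⊤, d: 0, e: 5, f: 3}

Derivation:
Per-block solution:
  B0:   IN=(all ⊤)   OUT=(all ⊤)
  B1:   IN=(all ⊤)   OUT={a:6; rest ⊤}
  B2:   IN={a:6; rest ⊤}   OUT={a:6, d:0; rest ⊤}
  B3:   IN={d:0; rest ⊤}   OUT={d:0; rest ⊤}
  B4:   IN={d:0; rest ⊤}   OUT={d:0, e:5, f:3; rest ⊤}
  B5:   IN={d:0, e:5, f:3; rest ⊤}   OUT={d:0, e:5, f:3; rest ⊤}
  B6:   IN={d:0, e:5, f:3; rest ⊤}   OUT={d:0, e:5, f:3; rest ⊤}

Merge at B6: IN[B6] = OUT[B5] = {a: ⊤, b: ⊤, c: ⊤, d: 0, e: 5, f: 3}
Applying B6's transfer function to that IN value gives OUT[B6] (row B6 above).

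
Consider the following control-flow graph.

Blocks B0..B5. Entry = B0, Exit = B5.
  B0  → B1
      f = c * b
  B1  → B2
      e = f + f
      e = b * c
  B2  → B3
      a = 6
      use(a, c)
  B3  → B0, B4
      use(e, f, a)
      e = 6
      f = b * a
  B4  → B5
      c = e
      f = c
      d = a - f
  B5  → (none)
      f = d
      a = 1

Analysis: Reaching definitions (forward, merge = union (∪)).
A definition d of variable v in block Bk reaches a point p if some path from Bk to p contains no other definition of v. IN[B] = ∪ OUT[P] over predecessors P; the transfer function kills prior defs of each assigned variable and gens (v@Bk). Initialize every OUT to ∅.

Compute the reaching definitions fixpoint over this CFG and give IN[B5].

Answer: {a@B2, c@B4, d@B4, e@B3, f@B4}

Working:
Per-block solution:
  B0:  IN={a@B2, e@B3, f@B3}  OUT={a@B2, e@B3, f@B0}
  B1:  IN={a@B2, e@B3, f@B0}  OUT={a@B2, e@B1, f@B0}
  B2:  IN={a@B2, e@B1, f@B0}  OUT={a@B2, e@B1, f@B0}
  B3:  IN={a@B2, e@B1, f@B0}  OUT={a@B2, e@B3, f@B3}
  B4:  IN={a@B2, e@B3, f@B3}  OUT={a@B2, c@B4, d@B4, e@B3, f@B4}
  B5:  IN={a@B2, c@B4, d@B4, e@B3, f@B4}  OUT={a@B5, c@B4, d@B4, e@B3, f@B5}

Merge at B5: IN[B5] = OUT[B4] = {a@B2, c@B4, d@B4, e@B3, f@B4}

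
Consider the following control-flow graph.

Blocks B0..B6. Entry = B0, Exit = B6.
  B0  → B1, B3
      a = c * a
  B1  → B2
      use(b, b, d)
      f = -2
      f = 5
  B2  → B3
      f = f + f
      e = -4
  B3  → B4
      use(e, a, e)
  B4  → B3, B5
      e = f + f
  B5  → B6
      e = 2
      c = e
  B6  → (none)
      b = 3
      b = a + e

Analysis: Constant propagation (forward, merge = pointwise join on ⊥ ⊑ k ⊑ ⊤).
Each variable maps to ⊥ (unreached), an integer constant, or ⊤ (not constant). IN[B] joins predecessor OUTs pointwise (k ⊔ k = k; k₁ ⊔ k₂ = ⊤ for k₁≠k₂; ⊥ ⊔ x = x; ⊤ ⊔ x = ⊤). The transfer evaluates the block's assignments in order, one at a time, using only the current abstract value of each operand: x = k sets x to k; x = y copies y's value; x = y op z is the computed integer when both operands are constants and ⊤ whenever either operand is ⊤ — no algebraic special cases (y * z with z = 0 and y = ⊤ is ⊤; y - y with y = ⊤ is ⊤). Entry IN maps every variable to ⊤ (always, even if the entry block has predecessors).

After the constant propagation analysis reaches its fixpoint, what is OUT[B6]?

Answer: {a: ⊤, b: ⊤, c: 2, d: ⊤, e: 2, f: ⊤}

Trace:
Fixpoint table:
  B0:   IN=(all ⊤)   OUT=(all ⊤)
  B1:   IN=(all ⊤)   OUT={f:5; rest ⊤}
  B2:   IN={f:5; rest ⊤}   OUT={e:-4, f:10; rest ⊤}
  B3:   IN=(all ⊤)   OUT=(all ⊤)
  B4:   IN=(all ⊤)   OUT=(all ⊤)
  B5:   IN=(all ⊤)   OUT={c:2, e:2; rest ⊤}
  B6:   IN={c:2, e:2; rest ⊤}   OUT={c:2, e:2; rest ⊤}

Merge at B6: IN[B6] = OUT[B5] = {a: ⊤, b: ⊤, c: 2, d: ⊤, e: 2, f: ⊤}
Applying B6's transfer function to that IN value gives OUT[B6] (row B6 above).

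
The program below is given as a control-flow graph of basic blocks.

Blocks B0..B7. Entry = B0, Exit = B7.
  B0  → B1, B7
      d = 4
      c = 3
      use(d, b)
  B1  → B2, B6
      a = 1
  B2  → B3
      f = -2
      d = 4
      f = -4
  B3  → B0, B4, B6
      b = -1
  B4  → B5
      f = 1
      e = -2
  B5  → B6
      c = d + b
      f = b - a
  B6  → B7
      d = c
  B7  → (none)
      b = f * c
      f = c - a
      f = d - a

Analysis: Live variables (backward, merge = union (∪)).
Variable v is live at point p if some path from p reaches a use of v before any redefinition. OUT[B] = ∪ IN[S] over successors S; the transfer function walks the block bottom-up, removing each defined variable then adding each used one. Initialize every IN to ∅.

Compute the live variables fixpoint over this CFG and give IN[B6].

Per-block solution:
  B0:  IN={a, b, f}  OUT={a, c, d, f}
  B1:  IN={c, f}  OUT={a, c, f}
  B2:  IN={a, c}  OUT={a, c, d, f}
  B3:  IN={a, c, d, f}  OUT={a, b, c, d, f}
  B4:  IN={a, b, d}  OUT={a, b, d}
  B5:  IN={a, b, d}  OUT={a, c, f}
  B6:  IN={a, c, f}  OUT={a, c, d, f}
  B7:  IN={a, c, d, f}  OUT={}

Merge at B6: OUT[B6] = IN[B7] = {a, c, d, f}
Applying B6's transfer function to that OUT value gives IN[B6] (row B6 above).

Answer: {a, c, f}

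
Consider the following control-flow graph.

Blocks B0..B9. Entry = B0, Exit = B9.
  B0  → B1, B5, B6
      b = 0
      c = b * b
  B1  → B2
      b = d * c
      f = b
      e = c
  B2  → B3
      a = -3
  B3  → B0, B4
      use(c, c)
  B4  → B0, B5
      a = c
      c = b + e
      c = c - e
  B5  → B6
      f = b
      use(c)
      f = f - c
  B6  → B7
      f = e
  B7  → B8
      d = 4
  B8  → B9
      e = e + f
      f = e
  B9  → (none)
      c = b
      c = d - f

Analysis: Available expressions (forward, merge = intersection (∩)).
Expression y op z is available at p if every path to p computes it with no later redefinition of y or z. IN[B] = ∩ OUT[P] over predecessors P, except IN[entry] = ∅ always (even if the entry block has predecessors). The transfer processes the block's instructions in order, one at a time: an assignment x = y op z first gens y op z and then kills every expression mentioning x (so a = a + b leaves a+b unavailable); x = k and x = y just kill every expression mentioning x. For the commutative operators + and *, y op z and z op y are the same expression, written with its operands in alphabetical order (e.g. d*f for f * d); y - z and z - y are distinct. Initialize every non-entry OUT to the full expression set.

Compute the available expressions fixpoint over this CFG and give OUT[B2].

Converged values:
  B0: | IN={} | OUT={b*b}
  B1: | IN={b*b} | OUT={c*d}
  B2: | IN={c*d} | OUT={c*d}
  B3: | IN={c*d} | OUT={c*d}
  B4: | IN={c*d} | OUT={b+e}
  B5: | IN={} | OUT={}
  B6: | IN={} | OUT={}
  B7: | IN={} | OUT={}
  B8: | IN={} | OUT={}
  B9: | IN={} | OUT={d-f}

Merge at B2: IN[B2] = OUT[B1] = {c*d}
Applying B2's transfer function to that IN value gives OUT[B2] (row B2 above).

Answer: {c*d}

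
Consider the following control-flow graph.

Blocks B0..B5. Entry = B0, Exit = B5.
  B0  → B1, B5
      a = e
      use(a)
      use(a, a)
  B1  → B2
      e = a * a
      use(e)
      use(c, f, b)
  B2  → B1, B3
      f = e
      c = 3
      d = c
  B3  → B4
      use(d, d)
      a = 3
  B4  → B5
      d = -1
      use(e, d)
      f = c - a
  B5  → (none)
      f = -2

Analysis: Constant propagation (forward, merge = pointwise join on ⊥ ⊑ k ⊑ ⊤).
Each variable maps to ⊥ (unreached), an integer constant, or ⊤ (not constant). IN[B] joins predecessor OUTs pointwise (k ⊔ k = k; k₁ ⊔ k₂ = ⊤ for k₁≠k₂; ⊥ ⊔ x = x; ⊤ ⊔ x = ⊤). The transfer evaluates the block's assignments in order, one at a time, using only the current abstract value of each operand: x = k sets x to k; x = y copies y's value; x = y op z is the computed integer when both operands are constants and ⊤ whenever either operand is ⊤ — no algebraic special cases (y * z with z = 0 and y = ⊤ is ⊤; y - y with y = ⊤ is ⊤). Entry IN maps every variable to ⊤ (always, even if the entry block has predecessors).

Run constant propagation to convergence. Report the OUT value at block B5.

Per-block solution:
  B0: | IN=(all ⊤) | OUT=(all ⊤)
  B1: | IN=(all ⊤) | OUT=(all ⊤)
  B2: | IN=(all ⊤) | OUT={c:3, d:3; rest ⊤}
  B3: | IN={c:3, d:3; rest ⊤} | OUT={a:3, c:3, d:3; rest ⊤}
  B4: | IN={a:3, c:3, d:3; rest ⊤} | OUT={a:3, c:3, d:-1, f:0; rest ⊤}
  B5: | IN=(all ⊤) | OUT={f:-2; rest ⊤}

Merge at B5: IN[B5] = OUT[B0] ⊔ OUT[B4] = {a: ⊤, b: ⊤, c: ⊤, d: ⊤, e: ⊤, f: ⊤}
Applying B5's transfer function to that IN value gives OUT[B5] (row B5 above).

Answer: {a: ⊤, b: ⊤, c: ⊤, d: ⊤, e: ⊤, f: -2}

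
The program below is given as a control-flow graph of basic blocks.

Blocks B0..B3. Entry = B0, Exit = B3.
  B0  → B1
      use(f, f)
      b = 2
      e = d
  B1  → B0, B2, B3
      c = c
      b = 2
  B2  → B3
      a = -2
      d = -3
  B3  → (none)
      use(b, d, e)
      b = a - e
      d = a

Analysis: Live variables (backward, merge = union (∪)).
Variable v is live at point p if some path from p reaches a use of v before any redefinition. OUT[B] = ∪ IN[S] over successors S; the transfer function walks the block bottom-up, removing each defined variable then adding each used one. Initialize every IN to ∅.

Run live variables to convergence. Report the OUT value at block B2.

Converged values:
  B0: | IN={a, c, d, f} | OUT={a, c, d, e, f}
  B1: | IN={a, c, d, e, f} | OUT={a, b, c, d, e, f}
  B2: | IN={b, e} | OUT={a, b, d, e}
  B3: | IN={a, b, d, e} | OUT={}

Merge at B2: OUT[B2] = IN[B3] = {a, b, d, e}

Answer: {a, b, d, e}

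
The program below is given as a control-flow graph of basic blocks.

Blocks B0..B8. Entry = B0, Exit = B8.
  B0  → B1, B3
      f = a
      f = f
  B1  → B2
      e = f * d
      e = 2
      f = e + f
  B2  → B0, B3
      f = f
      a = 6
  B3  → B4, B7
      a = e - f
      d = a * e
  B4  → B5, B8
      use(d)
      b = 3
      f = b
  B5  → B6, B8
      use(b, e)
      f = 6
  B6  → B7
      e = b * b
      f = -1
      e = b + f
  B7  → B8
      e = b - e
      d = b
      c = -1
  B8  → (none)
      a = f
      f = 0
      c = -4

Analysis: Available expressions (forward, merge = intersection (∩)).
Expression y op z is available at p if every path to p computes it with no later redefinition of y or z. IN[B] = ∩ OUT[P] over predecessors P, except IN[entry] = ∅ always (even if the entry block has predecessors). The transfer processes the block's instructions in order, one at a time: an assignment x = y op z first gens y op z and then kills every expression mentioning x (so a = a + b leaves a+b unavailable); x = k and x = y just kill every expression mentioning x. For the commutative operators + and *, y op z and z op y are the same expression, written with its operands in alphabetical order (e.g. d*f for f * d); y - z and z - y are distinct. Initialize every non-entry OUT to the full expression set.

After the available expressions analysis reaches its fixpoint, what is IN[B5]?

Converged values:
  B0:  IN={}  OUT={}
  B1:  IN={}  OUT={}
  B2:  IN={}  OUT={}
  B3:  IN={}  OUT={a*e, e-f}
  B4:  IN={a*e, e-f}  OUT={a*e}
  B5:  IN={a*e}  OUT={a*e}
  B6:  IN={a*e}  OUT={b*b, b+f}
  B7:  IN={}  OUT={}
  B8:  IN={}  OUT={}

Merge at B5: IN[B5] = OUT[B4] = {a*e}

Answer: {a*e}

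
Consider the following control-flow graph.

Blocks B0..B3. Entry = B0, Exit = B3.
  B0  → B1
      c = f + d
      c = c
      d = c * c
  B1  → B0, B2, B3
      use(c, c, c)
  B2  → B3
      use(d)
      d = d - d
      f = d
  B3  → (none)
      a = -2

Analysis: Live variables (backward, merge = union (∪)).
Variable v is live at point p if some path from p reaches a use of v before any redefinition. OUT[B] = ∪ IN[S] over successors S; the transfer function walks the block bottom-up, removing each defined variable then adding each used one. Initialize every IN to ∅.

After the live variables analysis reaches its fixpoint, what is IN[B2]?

Answer: {d}

Working:
Converged values:
  B0:  IN={d, f}  OUT={c, d, f}
  B1:  IN={c, d, f}  OUT={d, f}
  B2:  IN={d}  OUT={}
  B3:  IN={}  OUT={}

Merge at B2: OUT[B2] = IN[B3] = {}
Applying B2's transfer function to that OUT value gives IN[B2] (row B2 above).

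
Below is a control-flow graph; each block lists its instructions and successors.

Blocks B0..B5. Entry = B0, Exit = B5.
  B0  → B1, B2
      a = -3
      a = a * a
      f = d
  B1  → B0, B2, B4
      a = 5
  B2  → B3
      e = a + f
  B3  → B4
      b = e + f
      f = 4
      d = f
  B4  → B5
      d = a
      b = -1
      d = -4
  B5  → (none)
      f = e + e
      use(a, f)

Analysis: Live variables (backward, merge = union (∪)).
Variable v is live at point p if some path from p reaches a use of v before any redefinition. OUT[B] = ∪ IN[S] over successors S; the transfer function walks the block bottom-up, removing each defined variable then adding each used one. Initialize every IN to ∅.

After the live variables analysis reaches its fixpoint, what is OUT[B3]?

Per-block solution:
  B0:  IN={d, e}  OUT={a, d, e, f}
  B1:  IN={d, e, f}  OUT={a, d, e, f}
  B2:  IN={a, f}  OUT={a, e, f}
  B3:  IN={a, e, f}  OUT={a, e}
  B4:  IN={a, e}  OUT={a, e}
  B5:  IN={a, e}  OUT={}

Merge at B3: OUT[B3] = IN[B4] = {a, e}

Answer: {a, e}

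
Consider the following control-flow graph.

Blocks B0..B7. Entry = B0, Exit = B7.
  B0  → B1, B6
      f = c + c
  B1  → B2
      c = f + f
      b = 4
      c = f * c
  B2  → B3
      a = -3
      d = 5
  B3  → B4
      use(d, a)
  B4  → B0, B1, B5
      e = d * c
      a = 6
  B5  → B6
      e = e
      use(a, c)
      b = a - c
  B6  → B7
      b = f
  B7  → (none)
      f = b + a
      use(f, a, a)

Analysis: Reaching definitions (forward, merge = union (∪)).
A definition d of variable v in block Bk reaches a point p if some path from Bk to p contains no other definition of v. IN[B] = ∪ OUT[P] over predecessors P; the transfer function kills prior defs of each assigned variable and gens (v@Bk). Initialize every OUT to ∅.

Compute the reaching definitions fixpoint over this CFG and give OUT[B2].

Converged values:
  B0:  IN={a@B4, b@B1, c@B1, d@B2, e@B4, f@B0}  OUT={a@B4, b@B1, c@B1, d@B2, e@B4, f@B0}
  B1:  IN={a@B4, b@B1, c@B1, d@B2, e@B4, f@B0}  OUT={a@B4, b@B1, c@B1, d@B2, e@B4, f@B0}
  B2:  IN={a@B4, b@B1, c@B1, d@B2, e@B4, f@B0}  OUT={a@B2, b@B1, c@B1, d@B2, e@B4, f@B0}
  B3:  IN={a@B2, b@B1, c@B1, d@B2, e@B4, f@B0}  OUT={a@B2, b@B1, c@B1, d@B2, e@B4, f@B0}
  B4:  IN={a@B2, b@B1, c@B1, d@B2, e@B4, f@B0}  OUT={a@B4, b@B1, c@B1, d@B2, e@B4, f@B0}
  B5:  IN={a@B4, b@B1, c@B1, d@B2, e@B4, f@B0}  OUT={a@B4, b@B5, c@B1, d@B2, e@B5, f@B0}
  B6:  IN={a@B4, b@B1, b@B5, c@B1, d@B2, e@B4, e@B5, f@B0}  OUT={a@B4, b@B6, c@B1, d@B2, e@B4, e@B5, f@B0}
  B7:  IN={a@B4, b@B6, c@B1, d@B2, e@B4, e@B5, f@B0}  OUT={a@B4, b@B6, c@B1, d@B2, e@B4, e@B5, f@B7}

Merge at B2: IN[B2] = OUT[B1] = {a@B4, b@B1, c@B1, d@B2, e@B4, f@B0}
Applying B2's transfer function to that IN value gives OUT[B2] (row B2 above).

Answer: {a@B2, b@B1, c@B1, d@B2, e@B4, f@B0}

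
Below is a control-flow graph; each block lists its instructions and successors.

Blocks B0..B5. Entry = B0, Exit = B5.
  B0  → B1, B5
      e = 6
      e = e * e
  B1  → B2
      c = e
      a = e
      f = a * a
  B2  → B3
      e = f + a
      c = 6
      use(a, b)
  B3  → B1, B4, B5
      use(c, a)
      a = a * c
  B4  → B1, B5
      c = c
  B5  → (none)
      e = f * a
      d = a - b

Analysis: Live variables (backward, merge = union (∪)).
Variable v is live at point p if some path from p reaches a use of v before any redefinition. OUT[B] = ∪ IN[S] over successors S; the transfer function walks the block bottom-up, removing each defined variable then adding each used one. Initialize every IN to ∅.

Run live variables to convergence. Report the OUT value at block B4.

Answer: {a, b, e, f}

Derivation:
Fixpoint table:
  B0:   IN={a, b, f}   OUT={a, b, e, f}
  B1:   IN={b, e}   OUT={a, b, f}
  B2:   IN={a, b, f}   OUT={a, b, c, e, f}
  B3:   IN={a, b, c, e, f}   OUT={a, b, c, e, f}
  B4:   IN={a, b, c, e, f}   OUT={a, b, e, f}
  B5:   IN={a, b, f}   OUT={}

Merge at B4: OUT[B4] = IN[B1] ⊔ IN[B5] = {a, b, e, f}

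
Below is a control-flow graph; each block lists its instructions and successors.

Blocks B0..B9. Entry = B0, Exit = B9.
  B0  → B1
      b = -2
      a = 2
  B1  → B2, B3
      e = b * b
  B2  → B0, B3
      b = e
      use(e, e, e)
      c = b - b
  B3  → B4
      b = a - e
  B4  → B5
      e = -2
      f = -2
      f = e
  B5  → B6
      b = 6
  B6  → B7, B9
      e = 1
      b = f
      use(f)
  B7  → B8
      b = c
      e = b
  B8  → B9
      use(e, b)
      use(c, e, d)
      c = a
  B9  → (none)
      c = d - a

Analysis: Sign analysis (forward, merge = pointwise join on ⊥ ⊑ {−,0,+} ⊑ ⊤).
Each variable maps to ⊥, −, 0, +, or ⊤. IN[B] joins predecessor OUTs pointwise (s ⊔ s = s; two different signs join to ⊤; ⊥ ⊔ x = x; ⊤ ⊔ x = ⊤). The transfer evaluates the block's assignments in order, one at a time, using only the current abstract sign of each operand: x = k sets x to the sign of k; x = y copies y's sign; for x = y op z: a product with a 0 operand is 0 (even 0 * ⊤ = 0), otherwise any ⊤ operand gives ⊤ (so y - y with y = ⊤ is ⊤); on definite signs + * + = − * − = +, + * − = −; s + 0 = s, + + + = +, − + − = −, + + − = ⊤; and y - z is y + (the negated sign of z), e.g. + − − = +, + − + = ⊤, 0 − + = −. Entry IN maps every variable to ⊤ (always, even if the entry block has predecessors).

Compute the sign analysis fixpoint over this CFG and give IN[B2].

Fixpoint table:
  B0: | IN=(all ⊤) | OUT={a:+, b:-; rest ⊤}
  B1: | IN={a:+, b:-; rest ⊤} | OUT={a:+, b:-, e:+; rest ⊤}
  B2: | IN={a:+, b:-, e:+; rest ⊤} | OUT={a:+, b:+, e:+; rest ⊤}
  B3: | IN={a:+, e:+; rest ⊤} | OUT={a:+, e:+; rest ⊤}
  B4: | IN={a:+, e:+; rest ⊤} | OUT={a:+, e:-, f:-; rest ⊤}
  B5: | IN={a:+, e:-, f:-; rest ⊤} | OUT={a:+, b:+, e:-, f:-; rest ⊤}
  B6: | IN={a:+, b:+, e:-, f:-; rest ⊤} | OUT={a:+, b:-, e:+, f:-; rest ⊤}
  B7: | IN={a:+, b:-, e:+, f:-; rest ⊤} | OUT={a:+, f:-; rest ⊤}
  B8: | IN={a:+, f:-; rest ⊤} | OUT={a:+, c:+, f:-; rest ⊤}
  B9: | IN={a:+, f:-; rest ⊤} | OUT={a:+, f:-; rest ⊤}

Merge at B2: IN[B2] = OUT[B1] = {a: +, b: -, c: ⊤, d: ⊤, e: +, f: ⊤}

Answer: {a: +, b: -, c: ⊤, d: ⊤, e: +, f: ⊤}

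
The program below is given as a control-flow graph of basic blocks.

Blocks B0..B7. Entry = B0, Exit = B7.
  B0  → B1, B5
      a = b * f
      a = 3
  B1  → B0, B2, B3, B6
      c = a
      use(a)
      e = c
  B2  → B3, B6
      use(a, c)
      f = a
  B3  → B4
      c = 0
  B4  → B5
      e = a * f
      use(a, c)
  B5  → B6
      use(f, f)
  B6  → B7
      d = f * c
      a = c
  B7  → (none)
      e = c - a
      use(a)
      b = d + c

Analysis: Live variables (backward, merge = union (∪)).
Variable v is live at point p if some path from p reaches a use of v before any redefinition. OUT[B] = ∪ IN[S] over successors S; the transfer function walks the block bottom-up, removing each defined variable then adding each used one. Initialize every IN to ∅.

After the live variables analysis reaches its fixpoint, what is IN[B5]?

Fixpoint table:
  B0:  IN={b, c, f}  OUT={a, b, c, f}
  B1:  IN={a, b, f}  OUT={a, b, c, f}
  B2:  IN={a, c}  OUT={a, c, f}
  B3:  IN={a, f}  OUT={a, c, f}
  B4:  IN={a, c, f}  OUT={c, f}
  B5:  IN={c, f}  OUT={c, f}
  B6:  IN={c, f}  OUT={a, c, d}
  B7:  IN={a, c, d}  OUT={}

Merge at B5: OUT[B5] = IN[B6] = {c, f}
Applying B5's transfer function to that OUT value gives IN[B5] (row B5 above).

Answer: {c, f}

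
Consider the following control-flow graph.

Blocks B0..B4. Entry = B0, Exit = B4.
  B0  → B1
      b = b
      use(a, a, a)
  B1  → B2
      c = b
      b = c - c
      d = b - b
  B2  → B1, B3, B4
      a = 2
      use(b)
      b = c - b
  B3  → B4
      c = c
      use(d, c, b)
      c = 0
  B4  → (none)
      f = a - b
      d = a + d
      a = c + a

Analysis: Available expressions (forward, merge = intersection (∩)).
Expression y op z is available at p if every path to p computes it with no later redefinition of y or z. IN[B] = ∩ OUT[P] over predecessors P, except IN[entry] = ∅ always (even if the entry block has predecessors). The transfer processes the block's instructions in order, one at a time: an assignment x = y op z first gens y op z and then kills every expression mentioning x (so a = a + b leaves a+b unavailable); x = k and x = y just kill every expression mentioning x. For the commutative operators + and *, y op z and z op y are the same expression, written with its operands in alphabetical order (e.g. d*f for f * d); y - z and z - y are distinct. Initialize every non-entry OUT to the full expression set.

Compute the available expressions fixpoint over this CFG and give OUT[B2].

Answer: {c-c}

Derivation:
Per-block solution:
  B0: | IN={} | OUT={}
  B1: | IN={} | OUT={b-b, c-c}
  B2: | IN={b-b, c-c} | OUT={c-c}
  B3: | IN={c-c} | OUT={}
  B4: | IN={} | OUT={}

Merge at B2: IN[B2] = OUT[B1] = {b-b, c-c}
Applying B2's transfer function to that IN value gives OUT[B2] (row B2 above).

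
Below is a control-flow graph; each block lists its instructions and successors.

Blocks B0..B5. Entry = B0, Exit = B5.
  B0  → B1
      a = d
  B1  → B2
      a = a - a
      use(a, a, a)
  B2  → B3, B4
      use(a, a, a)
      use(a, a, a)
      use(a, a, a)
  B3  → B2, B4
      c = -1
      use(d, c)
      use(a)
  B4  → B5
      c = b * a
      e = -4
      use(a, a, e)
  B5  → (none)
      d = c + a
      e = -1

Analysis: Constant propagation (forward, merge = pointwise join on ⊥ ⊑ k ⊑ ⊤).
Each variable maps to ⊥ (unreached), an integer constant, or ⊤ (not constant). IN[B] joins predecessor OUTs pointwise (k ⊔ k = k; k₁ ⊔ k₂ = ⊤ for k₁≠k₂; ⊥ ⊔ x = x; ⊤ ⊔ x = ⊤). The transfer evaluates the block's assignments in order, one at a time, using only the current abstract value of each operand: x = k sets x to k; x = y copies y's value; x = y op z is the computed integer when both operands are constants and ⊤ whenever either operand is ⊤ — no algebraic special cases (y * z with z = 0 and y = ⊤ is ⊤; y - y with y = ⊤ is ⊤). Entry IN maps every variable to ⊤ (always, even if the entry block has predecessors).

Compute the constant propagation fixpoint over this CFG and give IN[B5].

Answer: {a: ⊤, b: ⊤, c: ⊤, d: ⊤, e: -4, f: ⊤}

Derivation:
Fixpoint table:
  B0:   IN=(all ⊤)   OUT=(all ⊤)
  B1:   IN=(all ⊤)   OUT=(all ⊤)
  B2:   IN=(all ⊤)   OUT=(all ⊤)
  B3:   IN=(all ⊤)   OUT={c:-1; rest ⊤}
  B4:   IN=(all ⊤)   OUT={e:-4; rest ⊤}
  B5:   IN={e:-4; rest ⊤}   OUT={e:-1; rest ⊤}

Merge at B5: IN[B5] = OUT[B4] = {a: ⊤, b: ⊤, c: ⊤, d: ⊤, e: -4, f: ⊤}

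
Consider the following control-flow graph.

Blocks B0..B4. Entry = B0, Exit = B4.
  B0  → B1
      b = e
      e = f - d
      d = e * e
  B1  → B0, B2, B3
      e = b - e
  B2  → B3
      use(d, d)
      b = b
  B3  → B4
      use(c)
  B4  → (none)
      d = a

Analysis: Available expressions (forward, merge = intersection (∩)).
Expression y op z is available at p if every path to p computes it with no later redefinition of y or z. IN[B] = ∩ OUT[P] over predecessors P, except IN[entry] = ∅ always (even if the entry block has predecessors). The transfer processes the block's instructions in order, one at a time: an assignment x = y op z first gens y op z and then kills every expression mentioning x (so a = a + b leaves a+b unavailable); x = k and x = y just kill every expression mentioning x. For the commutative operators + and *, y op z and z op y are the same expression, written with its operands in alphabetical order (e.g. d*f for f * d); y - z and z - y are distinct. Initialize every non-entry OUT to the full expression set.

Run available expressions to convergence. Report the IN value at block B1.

Per-block solution:
  B0: | IN={} | OUT={e*e}
  B1: | IN={e*e} | OUT={}
  B2: | IN={} | OUT={}
  B3: | IN={} | OUT={}
  B4: | IN={} | OUT={}

Merge at B1: IN[B1] = OUT[B0] = {e*e}

Answer: {e*e}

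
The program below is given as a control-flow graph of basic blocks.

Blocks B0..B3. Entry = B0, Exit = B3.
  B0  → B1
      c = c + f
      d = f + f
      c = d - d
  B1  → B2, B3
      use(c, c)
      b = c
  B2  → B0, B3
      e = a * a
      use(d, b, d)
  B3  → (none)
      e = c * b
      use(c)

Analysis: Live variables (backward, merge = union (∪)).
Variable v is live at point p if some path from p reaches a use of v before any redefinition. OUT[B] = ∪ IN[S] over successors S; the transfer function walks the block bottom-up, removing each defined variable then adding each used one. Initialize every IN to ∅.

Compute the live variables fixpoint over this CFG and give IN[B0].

Per-block solution:
  B0: | IN={a, c, f} | OUT={a, c, d, f}
  B1: | IN={a, c, d, f} | OUT={a, b, c, d, f}
  B2: | IN={a, b, c, d, f} | OUT={a, b, c, f}
  B3: | IN={b, c} | OUT={}

Merge at B0: OUT[B0] = IN[B1] = {a, c, d, f}
Applying B0's transfer function to that OUT value gives IN[B0] (row B0 above).

Answer: {a, c, f}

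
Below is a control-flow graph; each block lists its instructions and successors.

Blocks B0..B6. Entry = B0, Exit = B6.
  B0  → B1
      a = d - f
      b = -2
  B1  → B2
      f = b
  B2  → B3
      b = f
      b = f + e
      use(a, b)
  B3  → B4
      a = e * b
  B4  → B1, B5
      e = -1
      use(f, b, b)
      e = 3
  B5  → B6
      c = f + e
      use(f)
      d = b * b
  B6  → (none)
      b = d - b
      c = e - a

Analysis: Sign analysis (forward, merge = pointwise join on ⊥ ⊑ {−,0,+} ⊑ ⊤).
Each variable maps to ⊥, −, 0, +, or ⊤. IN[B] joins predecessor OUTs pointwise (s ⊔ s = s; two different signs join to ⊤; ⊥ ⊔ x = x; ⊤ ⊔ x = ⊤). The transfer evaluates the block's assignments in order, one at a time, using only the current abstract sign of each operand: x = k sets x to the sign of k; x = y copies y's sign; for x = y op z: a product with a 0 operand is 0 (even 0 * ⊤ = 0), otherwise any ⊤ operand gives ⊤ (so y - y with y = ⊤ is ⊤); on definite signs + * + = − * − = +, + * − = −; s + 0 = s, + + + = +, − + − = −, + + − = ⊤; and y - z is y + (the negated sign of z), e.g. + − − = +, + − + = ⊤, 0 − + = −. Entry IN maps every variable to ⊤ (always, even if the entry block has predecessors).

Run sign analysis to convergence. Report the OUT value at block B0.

Answer: {a: ⊤, b: -, c: ⊤, d: ⊤, e: ⊤, f: ⊤}

Working:
Per-block solution:
  B0:   IN=(all ⊤)   OUT={b:-; rest ⊤}
  B1:   IN=(all ⊤)   OUT=(all ⊤)
  B2:   IN=(all ⊤)   OUT=(all ⊤)
  B3:   IN=(all ⊤)   OUT=(all ⊤)
  B4:   IN=(all ⊤)   OUT={e:+; rest ⊤}
  B5:   IN={e:+; rest ⊤}   OUT={e:+; rest ⊤}
  B6:   IN={e:+; rest ⊤}   OUT={e:+; rest ⊤}

B0 is the boundary node: IN[B0] = {a: ⊤, b: ⊤, c: ⊤, d: ⊤, e: ⊤, f: ⊤}
Applying B0's transfer function to that IN value gives OUT[B0] (row B0 above).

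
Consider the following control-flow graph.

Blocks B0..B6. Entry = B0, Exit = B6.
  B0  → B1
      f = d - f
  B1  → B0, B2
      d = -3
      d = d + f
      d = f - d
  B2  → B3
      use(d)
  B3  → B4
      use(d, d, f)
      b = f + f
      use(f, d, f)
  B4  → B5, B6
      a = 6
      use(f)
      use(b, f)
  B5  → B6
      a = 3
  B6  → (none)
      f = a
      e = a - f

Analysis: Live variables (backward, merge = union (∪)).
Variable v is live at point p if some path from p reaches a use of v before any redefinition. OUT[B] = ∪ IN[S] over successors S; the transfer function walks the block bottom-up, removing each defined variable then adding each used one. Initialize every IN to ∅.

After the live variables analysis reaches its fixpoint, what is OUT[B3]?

Per-block solution:
  B0:   IN={d, f}   OUT={f}
  B1:   IN={f}   OUT={d, f}
  B2:   IN={d, f}   OUT={d, f}
  B3:   IN={d, f}   OUT={b, f}
  B4:   IN={b, f}   OUT={a}
  B5:   IN={}   OUT={a}
  B6:   IN={a}   OUT={}

Merge at B3: OUT[B3] = IN[B4] = {b, f}

Answer: {b, f}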